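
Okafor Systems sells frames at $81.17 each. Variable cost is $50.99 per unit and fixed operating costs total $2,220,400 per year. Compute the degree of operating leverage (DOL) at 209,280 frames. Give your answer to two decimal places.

1.54

Contribution at this volume is 209,280 × $30.18 = $6,316,070.40.
Subtracting fixed costs: EBIT = $6,316,070.40 − $2,220,400 = $4,095,670.40.
So DOL = total CM / EBIT = $6,316,070.40 / $4,095,670.40 = 1.5421.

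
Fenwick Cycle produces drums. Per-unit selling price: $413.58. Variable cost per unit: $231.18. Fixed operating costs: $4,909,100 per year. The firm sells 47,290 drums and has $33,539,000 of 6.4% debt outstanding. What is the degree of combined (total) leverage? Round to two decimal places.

5.49

Contribution at this volume is 47,290 × $182.40 = $8,625,696.00.
Subtracting fixed costs: EBIT = $8,625,696.00 − $4,909,100 = $3,716,596.00. Interest = $2,146,496.00, so EBIT − I = $1,570,100.00.
DCL = contribution ÷ (EBIT − I) = $8,625,696.00 ÷ $1,570,100.00 = 5.4937.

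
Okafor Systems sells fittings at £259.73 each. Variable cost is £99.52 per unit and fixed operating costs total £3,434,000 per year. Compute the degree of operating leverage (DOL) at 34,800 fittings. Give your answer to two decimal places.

Total contribution margin = 34,800 × £160.21 = £5,575,308.00.
Operating income = contribution − fixed costs = £5,575,308.00 − £3,434,000 = £2,141,308.00.
Degree of operating leverage = £5,575,308.00 / £2,141,308.00 = 2.6037.

2.60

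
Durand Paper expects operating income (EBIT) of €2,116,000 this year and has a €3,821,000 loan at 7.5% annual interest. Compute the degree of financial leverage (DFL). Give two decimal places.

Interest = €286,575.00.
Degree of financial leverage = EBIT / (EBIT − interest) = €2,116,000 / €1,829,425.00 = 1.1566.

1.16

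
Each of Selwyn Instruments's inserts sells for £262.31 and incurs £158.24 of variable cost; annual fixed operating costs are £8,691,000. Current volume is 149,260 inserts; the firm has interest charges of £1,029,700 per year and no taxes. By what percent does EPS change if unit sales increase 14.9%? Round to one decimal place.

Contribution at this volume is 149,260 × £104.07 = £15,533,488.20.
Operating income = contribution − fixed costs = £15,533,488.20 − £8,691,000 = £6,842,488.20.
Interest = £1,029,700.00, so EBIT − I = £5,812,788.20.
DCL = total CM / (EBIT − I) = £15,533,488.20 / £5,812,788.20 = 2.6723.
%ΔEPS = DCL × %ΔSales = 2.6723 × +14.9% = +39.8%.

+39.8%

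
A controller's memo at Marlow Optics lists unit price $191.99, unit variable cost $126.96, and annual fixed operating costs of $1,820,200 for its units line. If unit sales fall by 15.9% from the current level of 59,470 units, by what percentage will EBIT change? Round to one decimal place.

-30.0%

At 59,470 units, contribution = 59,470 × $65.03 = $3,867,334.10.
Subtracting fixed costs: EBIT = $3,867,334.10 − $1,820,200 = $2,047,134.10.
DOL = contribution ÷ EBIT = $3,867,334.10 ÷ $2,047,134.10 = 1.8891.
Operating income changes by 1.8891 × -15.9% = -30.0%.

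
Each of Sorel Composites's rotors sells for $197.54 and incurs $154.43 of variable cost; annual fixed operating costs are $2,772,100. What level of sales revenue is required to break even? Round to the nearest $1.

$12,702,404

CM per unit = $197.54 − $154.43 = $43.11; CM ratio = $43.11 / $197.54 = 0.2182.
Break-even sales = FC ÷ CM ratio = $2,772,100 × $197.54 / $43.11 = $12,702,404.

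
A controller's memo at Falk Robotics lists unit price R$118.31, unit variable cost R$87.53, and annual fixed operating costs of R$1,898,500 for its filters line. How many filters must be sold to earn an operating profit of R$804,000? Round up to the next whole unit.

87,801 filters

Each unit contributes R$118.31 − R$87.53 = R$30.78.
Units = (FC + target) / CM = (R$1,898,500 + R$804,000) / R$30.78 = 87,800.52, so 87,801 filters.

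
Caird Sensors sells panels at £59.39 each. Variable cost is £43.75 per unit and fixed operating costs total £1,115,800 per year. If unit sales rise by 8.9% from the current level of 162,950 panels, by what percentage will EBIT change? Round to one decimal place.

Total contribution margin = 162,950 × £15.64 = £2,548,538.00.
Subtracting fixed costs: EBIT = £2,548,538.00 − £1,115,800 = £1,432,738.00.
DOL = contribution ÷ EBIT = £2,548,538.00 ÷ £1,432,738.00 = 1.7788.
So EBIT moves 1.7788 × (+8.9%) = +15.8%.

+15.8%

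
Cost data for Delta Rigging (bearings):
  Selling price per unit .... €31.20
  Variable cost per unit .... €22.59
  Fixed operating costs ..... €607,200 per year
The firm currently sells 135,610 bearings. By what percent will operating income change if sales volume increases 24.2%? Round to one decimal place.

Contribution at this volume is 135,610 × €8.61 = €1,167,602.10.
EBIT = €1,167,602.10 − €607,200 = €560,402.10.
So DOL = total CM / EBIT = €1,167,602.10 / €560,402.10 = 2.0835.
So EBIT moves 2.0835 × (+24.2%) = +50.4%.

+50.4%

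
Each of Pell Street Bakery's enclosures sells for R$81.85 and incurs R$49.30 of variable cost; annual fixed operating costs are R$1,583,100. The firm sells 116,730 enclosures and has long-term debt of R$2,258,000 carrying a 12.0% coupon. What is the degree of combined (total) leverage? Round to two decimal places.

1.95

Contribution at this volume is 116,730 × R$32.55 = R$3,799,561.50.
Subtracting fixed costs: EBIT = R$3,799,561.50 − R$1,583,100 = R$2,216,461.50. Interest = R$270,960.00.
DOL = R$3,799,561.50 ÷ R$2,216,461.50 = 1.7142; DFL = R$2,216,461.50 ÷ R$1,945,501.50 = 1.1393.
Combined leverage = 1.7142 × 1.1393 = 1.9530.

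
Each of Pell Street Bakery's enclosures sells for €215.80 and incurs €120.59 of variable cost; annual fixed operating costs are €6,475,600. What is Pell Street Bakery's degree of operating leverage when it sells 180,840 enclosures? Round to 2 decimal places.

1.60

At 180,840 units, contribution = 180,840 × €95.21 = €17,217,776.40.
EBIT = €17,217,776.40 − €6,475,600 = €10,742,176.40.
DOL = contribution ÷ EBIT = €17,217,776.40 ÷ €10,742,176.40 = 1.6028.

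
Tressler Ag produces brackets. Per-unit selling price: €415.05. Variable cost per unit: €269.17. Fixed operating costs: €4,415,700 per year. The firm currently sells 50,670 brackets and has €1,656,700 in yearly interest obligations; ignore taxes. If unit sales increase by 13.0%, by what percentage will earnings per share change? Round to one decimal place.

At 50,670 units, contribution = 50,670 × €145.88 = €7,391,739.60.
Subtracting fixed costs: EBIT = €7,391,739.60 − €4,415,700 = €2,976,039.60.
After interest of €1,656,700.00, pre-tax earnings = €1,319,339.60.
DCL = total CM / (EBIT − I) = €7,391,739.60 / €1,319,339.60 = 5.6026.
%ΔEPS = DCL × %ΔSales = 5.6026 × +13.0% = +72.8%.

+72.8%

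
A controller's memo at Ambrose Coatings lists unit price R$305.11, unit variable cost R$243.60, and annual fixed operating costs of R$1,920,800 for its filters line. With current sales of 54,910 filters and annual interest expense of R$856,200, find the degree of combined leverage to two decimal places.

5.62

At 54,910 units, contribution = 54,910 × R$61.51 = R$3,377,514.10.
Subtracting fixed costs: EBIT = R$3,377,514.10 − R$1,920,800 = R$1,456,714.10. Interest = R$856,200.00, so EBIT − I = R$600,514.10.
Degree of total leverage = total CM / (EBIT − interest) = R$3,377,514.10 / R$600,514.10 = 5.6244.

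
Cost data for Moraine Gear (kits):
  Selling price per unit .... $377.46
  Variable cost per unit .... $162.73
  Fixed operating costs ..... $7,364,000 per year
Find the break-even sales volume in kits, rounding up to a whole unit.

Each unit contributes $377.46 − $162.73 = $214.73.
Break-even Q = $7,364,000 / $214.73 = 34,294.23 → 34,295 kits.

34,295 kits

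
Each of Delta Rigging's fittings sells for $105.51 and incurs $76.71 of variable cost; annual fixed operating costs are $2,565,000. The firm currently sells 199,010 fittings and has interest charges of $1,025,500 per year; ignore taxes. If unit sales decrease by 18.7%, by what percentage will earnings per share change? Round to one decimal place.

-50.1%

Contribution at this volume is 199,010 × $28.80 = $5,731,488.00.
EBIT = $5,731,488.00 − $2,565,000 = $3,166,488.00.
After interest of $1,025,500.00, pre-tax earnings = $2,140,988.00.
DCL = total CM / (EBIT − I) = $5,731,488.00 / $2,140,988.00 = 2.6770.
EPS therefore changes by 2.6770 × (-18.7%) = -50.1%.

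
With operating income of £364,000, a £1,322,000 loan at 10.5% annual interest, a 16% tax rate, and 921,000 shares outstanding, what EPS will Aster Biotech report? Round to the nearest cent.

£0.21

Interest = £138,810.00, so EBT = £364,000 − £138,810.00 = £225,190.00.
Net income = £225,190.00 × (1 − 0.16) = £189,159.60.
EPS = £189,159.60 ÷ 921,000 = £0.21.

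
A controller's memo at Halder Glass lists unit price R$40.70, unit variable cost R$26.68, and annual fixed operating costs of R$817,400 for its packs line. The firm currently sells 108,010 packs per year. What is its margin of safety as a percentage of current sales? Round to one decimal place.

46.0%

Unit CM = price − variable cost = R$40.70 − R$26.68 = R$14.02. Break-even units = R$817,400 ÷ R$14.02 = 58,302.43; break-even revenue = 58,302.43 × R$40.70 = R$2,372,908.70.
Current sales = 108,010 × R$40.70 = R$4,396,007.00.
Margin of safety = (R$4,396,007.00 − R$2,372,908.70) ÷ R$4,396,007.00 = 46.0%.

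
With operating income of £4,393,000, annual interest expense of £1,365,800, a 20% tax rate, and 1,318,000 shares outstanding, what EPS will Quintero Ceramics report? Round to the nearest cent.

£1.84

Interest = £1,365,800.00, so EBT = £4,393,000 − £1,365,800.00 = £3,027,200.00.
Net income = £3,027,200.00 × (1 − 0.20) = £2,421,760.00.
Per share: £2,421,760.00 / 1,318,000 shares = £1.84.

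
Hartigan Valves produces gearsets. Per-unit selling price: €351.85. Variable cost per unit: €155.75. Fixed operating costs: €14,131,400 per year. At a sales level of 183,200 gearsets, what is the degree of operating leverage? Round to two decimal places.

At 183,200 units, contribution = 183,200 × €196.10 = €35,925,520.00.
Subtracting fixed costs: EBIT = €35,925,520.00 − €14,131,400 = €21,794,120.00.
Degree of operating leverage = €35,925,520.00 / €21,794,120.00 = 1.6484.

1.65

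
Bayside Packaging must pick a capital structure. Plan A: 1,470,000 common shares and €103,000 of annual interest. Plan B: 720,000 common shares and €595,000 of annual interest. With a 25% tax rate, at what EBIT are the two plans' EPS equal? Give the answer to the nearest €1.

Set EPS_A = EPS_B: (EBIT − €103,000)(1 − 0.25) ÷ 1,470,000 = (EBIT − €595,000)(1 − 0.25) ÷ 720,000.
Cancelling (1 − t) and cross-multiplying: 720,000·(EBIT − 103,000) = 1,470,000·(EBIT − 595,000).
EBIT × (1,470,000 − 720,000) = 595,000 × 1,470,000 − 103,000 × 720,000 = 800,490,000,000, so EBIT = 800,490,000,000 ÷ 750,000 = 1,067,320.00.

€1,067,320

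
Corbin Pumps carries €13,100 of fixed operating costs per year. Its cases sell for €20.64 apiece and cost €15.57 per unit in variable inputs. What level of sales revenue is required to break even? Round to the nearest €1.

Contribution margin per unit = €20.64 − €15.57 = €5.07, a CM ratio of €5.07 ÷ €20.64 = 0.2456.
Break-even revenue = fixed costs × price ÷ CM = €13,100 × €20.64 ÷ €5.07 = €53,330.

€53,330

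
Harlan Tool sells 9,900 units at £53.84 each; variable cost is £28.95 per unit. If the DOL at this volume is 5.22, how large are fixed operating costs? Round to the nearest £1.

Contribution at this volume is 9,900 × £24.89 = £246,411.00.
Since DOL = CM ÷ EBIT, EBIT = £246,411.00 ÷ 5.22 = £47,205.17.
And FC = contribution − EBIT = £246,411.00 − £47,205.17 = £199,206.

£199,206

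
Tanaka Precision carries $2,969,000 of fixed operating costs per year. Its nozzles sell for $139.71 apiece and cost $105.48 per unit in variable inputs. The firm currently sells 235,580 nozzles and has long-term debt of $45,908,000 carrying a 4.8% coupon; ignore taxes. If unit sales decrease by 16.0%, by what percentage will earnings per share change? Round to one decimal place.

-44.6%

Total contribution margin = 235,580 × $34.23 = $8,063,903.40.
Subtracting fixed costs: EBIT = $8,063,903.40 − $2,969,000 = $5,094,903.40.
After interest of $2,203,584.00, pre-tax earnings = $2,891,319.40.
DCL = total CM / (EBIT − I) = $8,063,903.40 / $2,891,319.40 = 2.7890.
EPS therefore changes by 2.7890 × (-16.0%) = -44.6%.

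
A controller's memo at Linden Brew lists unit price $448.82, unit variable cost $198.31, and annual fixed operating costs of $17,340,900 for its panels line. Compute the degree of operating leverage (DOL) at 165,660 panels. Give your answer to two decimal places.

1.72

At 165,660 units, contribution = 165,660 × $250.51 = $41,499,486.60.
EBIT = $41,499,486.60 − $17,340,900 = $24,158,586.60.
Degree of operating leverage = $41,499,486.60 / $24,158,586.60 = 1.7178.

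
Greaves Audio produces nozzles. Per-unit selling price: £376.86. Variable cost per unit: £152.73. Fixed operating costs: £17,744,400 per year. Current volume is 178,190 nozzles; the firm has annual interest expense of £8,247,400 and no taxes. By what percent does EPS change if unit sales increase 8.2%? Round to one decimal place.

At 178,190 units, contribution = 178,190 × £224.13 = £39,937,724.70.
EBIT = £39,937,724.70 − £17,744,400 = £22,193,324.70.
After interest of £8,247,400.00, pre-tax earnings = £13,945,924.70.
Degree of combined leverage = contribution ÷ (EBIT − I) = £39,937,724.70 ÷ £13,945,924.70 = 2.8638.
EPS therefore changes by 2.8638 × (+8.2%) = +23.5%.

+23.5%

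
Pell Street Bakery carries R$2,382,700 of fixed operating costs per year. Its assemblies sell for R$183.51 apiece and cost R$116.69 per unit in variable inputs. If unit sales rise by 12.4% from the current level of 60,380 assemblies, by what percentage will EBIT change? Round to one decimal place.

+30.3%

Contribution at this volume is 60,380 × R$66.82 = R$4,034,591.60.
Operating income = contribution − fixed costs = R$4,034,591.60 − R$2,382,700 = R$1,651,891.60.
Degree of operating leverage = R$4,034,591.60 / R$1,651,891.60 = 2.4424.
%ΔEBIT = DOL × %ΔSales = 2.4424 × +12.4% = +30.3%.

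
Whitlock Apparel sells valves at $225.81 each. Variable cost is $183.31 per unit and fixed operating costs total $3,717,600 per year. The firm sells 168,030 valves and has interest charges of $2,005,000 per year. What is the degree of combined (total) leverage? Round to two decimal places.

5.03

At 168,030 units, contribution = 168,030 × $42.50 = $7,141,275.00.
Operating income = contribution − fixed costs = $7,141,275.00 − $3,717,600 = $3,423,675.00. Interest = $2,005,000.00.
DOL = $7,141,275.00 ÷ $3,423,675.00 = 2.0859; DFL = $3,423,675.00 ÷ $1,418,675.00 = 2.4133.
Combined leverage = 2.0859 × 2.4133 = 5.0339.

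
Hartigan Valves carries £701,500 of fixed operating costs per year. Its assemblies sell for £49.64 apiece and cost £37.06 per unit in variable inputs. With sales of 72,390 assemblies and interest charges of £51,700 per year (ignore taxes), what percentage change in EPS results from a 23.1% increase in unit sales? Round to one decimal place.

+133.6%

At 72,390 units, contribution = 72,390 × £12.58 = £910,666.20.
EBIT = £910,666.20 − £701,500 = £209,166.20.
Interest = £51,700.00, so EBIT − I = £157,466.20.
DCL = total CM / (EBIT − I) = £910,666.20 / £157,466.20 = 5.7832.
%ΔEPS = DCL × %ΔSales = 5.7832 × +23.1% = +133.6%.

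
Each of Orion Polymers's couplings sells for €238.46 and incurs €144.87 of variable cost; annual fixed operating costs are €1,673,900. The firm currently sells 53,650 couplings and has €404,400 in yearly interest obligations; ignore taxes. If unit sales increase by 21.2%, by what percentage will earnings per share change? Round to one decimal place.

+36.2%

Total contribution margin = 53,650 × €93.59 = €5,021,103.50.
Operating income = contribution − fixed costs = €5,021,103.50 − €1,673,900 = €3,347,203.50.
Interest = €404,400.00, so EBIT − I = €2,942,803.50.
Degree of combined leverage = contribution ÷ (EBIT − I) = €5,021,103.50 ÷ €2,942,803.50 = 1.7062.
EPS therefore changes by 1.7062 × (+21.2%) = +36.2%.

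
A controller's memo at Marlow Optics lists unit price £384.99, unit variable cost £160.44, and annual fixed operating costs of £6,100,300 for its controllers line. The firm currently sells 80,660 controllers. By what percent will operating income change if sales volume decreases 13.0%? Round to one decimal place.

-19.6%

Total contribution margin = 80,660 × £224.55 = £18,112,203.00.
Subtracting fixed costs: EBIT = £18,112,203.00 − £6,100,300 = £12,011,903.00.
Degree of operating leverage = £18,112,203.00 / £12,011,903.00 = 1.5079.
%ΔEBIT = DOL × %ΔSales = 1.5079 × -13.0% = -19.6%.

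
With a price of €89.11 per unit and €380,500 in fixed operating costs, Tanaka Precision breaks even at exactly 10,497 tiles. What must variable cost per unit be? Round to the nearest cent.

€52.86

Contribution per unit must be FC / Q = €380,500 / 10,497 = €36.2485.
Variable cost per unit = €89.11 − €36.2485 = €52.86.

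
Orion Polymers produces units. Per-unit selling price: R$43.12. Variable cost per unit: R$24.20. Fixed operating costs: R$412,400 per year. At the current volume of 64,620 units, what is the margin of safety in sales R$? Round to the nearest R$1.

R$1,846,526

Unit CM = price − variable cost = R$43.12 − R$24.20 = R$18.92. Break-even units = R$412,400 ÷ R$18.92 = 21,797.04; break-even revenue = 21,797.04 × R$43.12 = R$939,888.37.
Actual sales revenue = 64,620 × R$43.12 = R$2,786,414.40.
Margin of safety = R$2,786,414.40 − R$939,888.37 = R$1,846,526.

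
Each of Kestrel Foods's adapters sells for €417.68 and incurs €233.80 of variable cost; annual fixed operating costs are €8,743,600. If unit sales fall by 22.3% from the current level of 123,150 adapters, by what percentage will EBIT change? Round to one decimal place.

Contribution at this volume is 123,150 × €183.88 = €22,644,822.00.
Subtracting fixed costs: EBIT = €22,644,822.00 − €8,743,600 = €13,901,222.00.
So DOL = total CM / EBIT = €22,644,822.00 / €13,901,222.00 = 1.6290.
So EBIT moves 1.6290 × (-22.3%) = -36.3%.

-36.3%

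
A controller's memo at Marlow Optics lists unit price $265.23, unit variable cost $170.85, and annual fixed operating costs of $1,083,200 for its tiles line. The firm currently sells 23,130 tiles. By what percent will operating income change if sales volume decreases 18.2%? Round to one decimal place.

-36.1%

Total contribution margin = 23,130 × $94.38 = $2,183,009.40.
Subtracting fixed costs: EBIT = $2,183,009.40 − $1,083,200 = $1,099,809.40.
Degree of operating leverage = $2,183,009.40 / $1,099,809.40 = 1.9849.
So EBIT moves 1.9849 × (-18.2%) = -36.1%.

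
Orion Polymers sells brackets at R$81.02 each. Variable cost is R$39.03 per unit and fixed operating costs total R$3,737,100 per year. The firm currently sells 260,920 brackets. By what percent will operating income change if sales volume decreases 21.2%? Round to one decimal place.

Total contribution margin = 260,920 × R$41.99 = R$10,956,030.80.
EBIT = R$10,956,030.80 − R$3,737,100 = R$7,218,930.80.
DOL = contribution ÷ EBIT = R$10,956,030.80 ÷ R$7,218,930.80 = 1.5177.
%ΔEBIT = DOL × %ΔSales = 1.5177 × -21.2% = -32.2%.

-32.2%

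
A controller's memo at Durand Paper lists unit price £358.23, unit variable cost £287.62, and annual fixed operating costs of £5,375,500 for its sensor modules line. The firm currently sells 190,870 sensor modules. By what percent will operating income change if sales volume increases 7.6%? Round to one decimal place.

+12.6%

At 190,870 units, contribution = 190,870 × £70.61 = £13,477,330.70.
Subtracting fixed costs: EBIT = £13,477,330.70 − £5,375,500 = £8,101,830.70.
Degree of operating leverage = £13,477,330.70 / £8,101,830.70 = 1.6635.
So EBIT moves 1.6635 × (+7.6%) = +12.6%.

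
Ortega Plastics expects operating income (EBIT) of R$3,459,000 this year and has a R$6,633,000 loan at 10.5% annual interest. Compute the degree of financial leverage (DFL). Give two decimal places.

1.25

Annual interest charges come to R$696,465.00.
DFL = EBIT ÷ (EBIT − I) = R$3,459,000 ÷ (R$3,459,000 − R$696,465.00) = R$3,459,000 ÷ R$2,762,535.00 = 1.2521.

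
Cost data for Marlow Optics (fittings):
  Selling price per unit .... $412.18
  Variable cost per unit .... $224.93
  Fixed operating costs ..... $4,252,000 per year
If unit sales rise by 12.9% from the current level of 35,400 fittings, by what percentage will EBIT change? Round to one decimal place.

Total contribution margin = 35,400 × $187.25 = $6,628,650.00.
Operating income = contribution − fixed costs = $6,628,650.00 − $4,252,000 = $2,376,650.00.
So DOL = total CM / EBIT = $6,628,650.00 / $2,376,650.00 = 2.7891.
%ΔEBIT = DOL × %ΔSales = 2.7891 × +12.9% = +36.0%.

+36.0%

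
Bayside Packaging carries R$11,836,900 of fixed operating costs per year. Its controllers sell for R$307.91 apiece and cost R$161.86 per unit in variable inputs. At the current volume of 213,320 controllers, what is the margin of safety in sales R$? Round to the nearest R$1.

Each unit contributes R$307.91 − R$161.86 = R$146.05. Break-even units = R$11,836,900 ÷ R$146.05 = 81,046.90; break-even revenue = 81,046.90 × R$307.91 = R$24,955,151.52.
Current sales = 213,320 × R$307.91 = R$65,683,361.20.
Margin of safety = R$65,683,361.20 − R$24,955,151.52 = R$40,728,210.

R$40,728,210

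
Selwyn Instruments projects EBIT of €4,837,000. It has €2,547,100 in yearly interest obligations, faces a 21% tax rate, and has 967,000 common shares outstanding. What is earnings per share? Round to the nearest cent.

€1.87

Interest = €2,547,100.00, so EBT = €4,837,000 − €2,547,100.00 = €2,289,900.00.
Net income = €2,289,900.00 × (1 − 0.21) = €1,809,021.00.
EPS = €1,809,021.00 ÷ 967,000 = €1.87.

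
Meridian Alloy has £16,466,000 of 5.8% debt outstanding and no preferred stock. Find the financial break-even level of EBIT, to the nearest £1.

£955,028

Annual interest = 5.8% × £16,466,000 = £955,028.00.
Without preferred stock the financial break-even is simply EBIT = interest = £955,028.00.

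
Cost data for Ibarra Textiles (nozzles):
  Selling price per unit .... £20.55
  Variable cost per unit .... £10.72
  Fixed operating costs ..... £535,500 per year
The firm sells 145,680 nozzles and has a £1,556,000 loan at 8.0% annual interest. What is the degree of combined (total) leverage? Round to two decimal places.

Contribution at this volume is 145,680 × £9.83 = £1,432,034.40.
EBIT = £1,432,034.40 − £535,500 = £896,534.40. Interest = £124,480.00, so EBIT − I = £772,054.40.
Degree of total leverage = total CM / (EBIT − interest) = £1,432,034.40 / £772,054.40 = 1.8548.

1.85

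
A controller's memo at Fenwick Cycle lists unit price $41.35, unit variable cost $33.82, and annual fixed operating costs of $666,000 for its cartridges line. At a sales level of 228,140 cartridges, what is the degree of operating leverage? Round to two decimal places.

At 228,140 units, contribution = 228,140 × $7.53 = $1,717,894.20.
Operating income = contribution − fixed costs = $1,717,894.20 − $666,000 = $1,051,894.20.
DOL = contribution ÷ EBIT = $1,717,894.20 ÷ $1,051,894.20 = 1.6331.

1.63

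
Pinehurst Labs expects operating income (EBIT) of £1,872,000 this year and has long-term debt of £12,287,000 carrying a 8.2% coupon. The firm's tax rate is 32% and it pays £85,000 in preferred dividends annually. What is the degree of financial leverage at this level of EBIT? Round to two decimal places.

2.53

Interest = £1,007,534.00.
Preferred dividends grossed up pre-tax: £85,000 / (1 − 0.32) = £125,000.00.
DFL = EBIT ÷ [EBIT − I − D_p/(1−t)] = £1,872,000 ÷ [£1,872,000 − £1,007,534.00 − £125,000.00] = £1,872,000 ÷ £739,466.00 = 2.5316.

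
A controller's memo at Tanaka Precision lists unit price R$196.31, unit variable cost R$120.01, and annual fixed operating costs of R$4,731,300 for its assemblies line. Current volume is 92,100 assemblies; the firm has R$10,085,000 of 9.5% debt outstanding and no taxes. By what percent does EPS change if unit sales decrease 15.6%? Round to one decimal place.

Total contribution margin = 92,100 × R$76.30 = R$7,027,230.00.
Operating income = contribution − fixed costs = R$7,027,230.00 − R$4,731,300 = R$2,295,930.00.
Interest = R$958,075.00, so EBIT − I = R$1,337,855.00.
Degree of combined leverage = contribution ÷ (EBIT − I) = R$7,027,230.00 ÷ R$1,337,855.00 = 5.2526.
EPS therefore changes by 5.2526 × (-15.6%) = -81.9%.

-81.9%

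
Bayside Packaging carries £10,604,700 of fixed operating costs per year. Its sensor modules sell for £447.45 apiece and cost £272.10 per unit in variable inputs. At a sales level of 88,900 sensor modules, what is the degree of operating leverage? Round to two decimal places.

3.13

Total contribution margin = 88,900 × £175.35 = £15,588,615.00.
EBIT = £15,588,615.00 − £10,604,700 = £4,983,915.00.
So DOL = total CM / EBIT = £15,588,615.00 / £4,983,915.00 = 3.1278.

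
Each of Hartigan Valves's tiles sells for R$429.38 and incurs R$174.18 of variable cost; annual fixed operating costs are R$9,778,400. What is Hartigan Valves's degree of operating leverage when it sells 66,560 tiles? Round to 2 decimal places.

Total contribution margin = 66,560 × R$255.20 = R$16,986,112.00.
Subtracting fixed costs: EBIT = R$16,986,112.00 − R$9,778,400 = R$7,207,712.00.
Degree of operating leverage = R$16,986,112.00 / R$7,207,712.00 = 2.3567.

2.36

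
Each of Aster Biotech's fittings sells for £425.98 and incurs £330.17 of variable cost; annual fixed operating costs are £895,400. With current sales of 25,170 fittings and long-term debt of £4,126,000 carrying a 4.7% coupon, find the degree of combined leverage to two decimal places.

Contribution at this volume is 25,170 × £95.81 = £2,411,537.70.
EBIT = £2,411,537.70 − £895,400 = £1,516,137.70. Interest = £193,922.00.
DOL = £2,411,537.70 ÷ £1,516,137.70 = 1.5906; DFL = £1,516,137.70 ÷ £1,322,215.70 = 1.1467.
DCL = DOL × DFL = 1.5906 × 1.1467 = 1.8239.

1.82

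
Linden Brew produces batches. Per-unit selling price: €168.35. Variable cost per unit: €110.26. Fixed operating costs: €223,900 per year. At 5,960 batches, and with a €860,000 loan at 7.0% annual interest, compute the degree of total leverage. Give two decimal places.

Contribution at this volume is 5,960 × €58.09 = €346,216.40.
Subtracting fixed costs: EBIT = €346,216.40 − €223,900 = €122,316.40. Interest = €60,200.00, so EBIT − I = €62,116.40.
DCL = contribution ÷ (EBIT − I) = €346,216.40 ÷ €62,116.40 = 5.5737.

5.57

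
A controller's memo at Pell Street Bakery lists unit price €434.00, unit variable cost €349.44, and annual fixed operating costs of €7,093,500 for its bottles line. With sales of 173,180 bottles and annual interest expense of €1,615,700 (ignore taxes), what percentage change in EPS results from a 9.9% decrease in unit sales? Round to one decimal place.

-24.4%

Contribution at this volume is 173,180 × €84.56 = €14,644,100.80.
Subtracting fixed costs: EBIT = €14,644,100.80 − €7,093,500 = €7,550,600.80.
Interest = €1,615,700.00, so EBIT − I = €5,934,900.80.
Degree of combined leverage = contribution ÷ (EBIT − I) = €14,644,100.80 ÷ €5,934,900.80 = 2.4675.
EPS therefore changes by 2.4675 × (-9.9%) = -24.4%.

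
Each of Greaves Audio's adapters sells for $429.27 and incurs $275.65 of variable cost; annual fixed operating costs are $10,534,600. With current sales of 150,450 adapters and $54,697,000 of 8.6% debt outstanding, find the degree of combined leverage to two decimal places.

2.94

Contribution at this volume is 150,450 × $153.62 = $23,112,129.00.
Operating income = contribution − fixed costs = $23,112,129.00 − $10,534,600 = $12,577,529.00. Interest = $4,703,942.00, so EBIT − I = $7,873,587.00.
DCL = contribution ÷ (EBIT − I) = $23,112,129.00 ÷ $7,873,587.00 = 2.9354.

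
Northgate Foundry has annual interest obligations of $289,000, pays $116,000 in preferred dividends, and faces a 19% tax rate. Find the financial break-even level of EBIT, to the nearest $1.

$432,210

Preferred dividends are paid after tax, so their pre-tax equivalent is $116,000 ÷ (1 − 0.19) = $143,209.88.
EPS = 0 when EBIT covers interest plus the pre-tax preferred burden: $289,000 + $143,209.88 = $432,209.88.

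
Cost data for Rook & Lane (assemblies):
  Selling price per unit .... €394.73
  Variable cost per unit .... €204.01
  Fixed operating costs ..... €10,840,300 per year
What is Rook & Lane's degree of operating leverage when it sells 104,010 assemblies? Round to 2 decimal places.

At 104,010 units, contribution = 104,010 × €190.72 = €19,836,787.20.
Operating income = contribution − fixed costs = €19,836,787.20 − €10,840,300 = €8,996,487.20.
So DOL = total CM / EBIT = €19,836,787.20 / €8,996,487.20 = 2.2049.

2.20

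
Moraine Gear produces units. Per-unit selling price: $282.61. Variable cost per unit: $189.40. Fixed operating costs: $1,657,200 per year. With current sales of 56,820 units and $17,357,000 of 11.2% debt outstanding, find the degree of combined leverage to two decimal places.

3.12

Contribution at this volume is 56,820 × $93.21 = $5,296,192.20.
EBIT = $5,296,192.20 − $1,657,200 = $3,638,992.20. Interest = $1,943,984.00, so EBIT − I = $1,695,008.20.
DCL = contribution ÷ (EBIT − I) = $5,296,192.20 ÷ $1,695,008.20 = 3.1246.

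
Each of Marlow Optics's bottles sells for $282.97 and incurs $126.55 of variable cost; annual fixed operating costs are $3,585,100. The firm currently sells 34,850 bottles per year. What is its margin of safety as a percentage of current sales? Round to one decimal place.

Unit CM = price − variable cost = $282.97 − $126.55 = $156.42. Break-even units = $3,585,100 ÷ $156.42 = 22,919.70; break-even revenue = 22,919.70 × $282.97 = $6,485,588.46.
Current sales = 34,850 × $282.97 = $9,861,504.50.
Margin of safety = ($9,861,504.50 − $6,485,588.46) ÷ $9,861,504.50 = 34.2%.

34.2%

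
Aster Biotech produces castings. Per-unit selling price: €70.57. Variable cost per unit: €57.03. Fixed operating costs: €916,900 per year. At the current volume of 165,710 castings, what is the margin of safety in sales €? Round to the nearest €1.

Contribution margin per unit = €70.57 − €57.03 = €13.54. Break-even units = €916,900 ÷ €13.54 = 67,717.87; break-even revenue = 67,717.87 × €70.57 = €4,778,850.30.
Current sales = 165,710 × €70.57 = €11,694,154.70.
Margin of safety = €11,694,154.70 − €4,778,850.30 = €6,915,304.

€6,915,304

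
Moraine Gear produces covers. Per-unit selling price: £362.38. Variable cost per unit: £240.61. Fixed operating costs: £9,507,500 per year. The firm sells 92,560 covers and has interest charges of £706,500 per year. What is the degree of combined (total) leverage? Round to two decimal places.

Total contribution margin = 92,560 × £121.77 = £11,271,031.20.
Operating income = contribution − fixed costs = £11,271,031.20 − £9,507,500 = £1,763,531.20. Interest = £706,500.00, so EBIT − I = £1,057,031.20.
Degree of total leverage = total CM / (EBIT − interest) = £11,271,031.20 / £1,057,031.20 = 10.6629.

10.66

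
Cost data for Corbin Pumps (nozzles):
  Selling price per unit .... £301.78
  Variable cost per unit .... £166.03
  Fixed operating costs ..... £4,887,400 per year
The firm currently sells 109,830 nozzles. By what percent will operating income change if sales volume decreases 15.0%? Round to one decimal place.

-22.3%

Contribution at this volume is 109,830 × £135.75 = £14,909,422.50.
Operating income = contribution − fixed costs = £14,909,422.50 − £4,887,400 = £10,022,022.50.
Degree of operating leverage = £14,909,422.50 / £10,022,022.50 = 1.4877.
So EBIT moves 1.4877 × (-15.0%) = -22.3%.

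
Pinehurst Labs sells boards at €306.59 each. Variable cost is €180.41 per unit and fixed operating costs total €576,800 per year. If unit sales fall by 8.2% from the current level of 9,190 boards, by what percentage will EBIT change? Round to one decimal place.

At 9,190 units, contribution = 9,190 × €126.18 = €1,159,594.20.
Operating income = contribution − fixed costs = €1,159,594.20 − €576,800 = €582,794.20.
Degree of operating leverage = €1,159,594.20 / €582,794.20 = 1.9897.
So EBIT moves 1.9897 × (-8.2%) = -16.3%.

-16.3%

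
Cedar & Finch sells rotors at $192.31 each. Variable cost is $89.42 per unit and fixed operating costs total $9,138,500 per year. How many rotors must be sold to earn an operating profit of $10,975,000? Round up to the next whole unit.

195,486 rotors

Unit CM = price − variable cost = $192.31 − $89.42 = $102.89.
Units = (FC + target) / CM = ($9,138,500 + $10,975,000) / $102.89 = 195,485.47, so 195,486 rotors.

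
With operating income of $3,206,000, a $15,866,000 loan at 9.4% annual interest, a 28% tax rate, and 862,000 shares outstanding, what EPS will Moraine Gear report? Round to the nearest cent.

$1.43

Pre-tax income = $3,206,000 − $1,491,404.00 = $1,714,596.00.
Net income = $1,714,596.00 × (1 − 0.28) = $1,234,509.12.
Per share: $1,234,509.12 / 862,000 shares = $1.43.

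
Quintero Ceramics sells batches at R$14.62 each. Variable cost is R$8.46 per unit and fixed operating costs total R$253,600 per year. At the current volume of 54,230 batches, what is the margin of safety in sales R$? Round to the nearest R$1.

Each unit contributes R$14.62 − R$8.46 = R$6.16. Break-even units = R$253,600 ÷ R$6.16 = 41,168.83; break-even revenue = 41,168.83 × R$14.62 = R$601,888.31.
Current sales = 54,230 × R$14.62 = R$792,842.60.
Margin of safety = R$792,842.60 − R$601,888.31 = R$190,954.

R$190,954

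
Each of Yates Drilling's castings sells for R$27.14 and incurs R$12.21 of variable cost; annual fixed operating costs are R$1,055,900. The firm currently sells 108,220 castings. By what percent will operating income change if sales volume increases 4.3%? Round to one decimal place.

Total contribution margin = 108,220 × R$14.93 = R$1,615,724.60.
Operating income = contribution − fixed costs = R$1,615,724.60 − R$1,055,900 = R$559,824.60.
DOL = contribution ÷ EBIT = R$1,615,724.60 ÷ R$559,824.60 = 2.8861.
%ΔEBIT = DOL × %ΔSales = 2.8861 × +4.3% = +12.4%.

+12.4%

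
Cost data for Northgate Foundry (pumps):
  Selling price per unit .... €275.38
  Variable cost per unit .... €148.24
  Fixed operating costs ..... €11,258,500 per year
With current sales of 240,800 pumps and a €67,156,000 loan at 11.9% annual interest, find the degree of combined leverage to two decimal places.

Total contribution margin = 240,800 × €127.14 = €30,615,312.00.
EBIT = €30,615,312.00 − €11,258,500 = €19,356,812.00. Interest = €7,991,564.00, so EBIT − I = €11,365,248.00.
DCL = contribution ÷ (EBIT − I) = €30,615,312.00 ÷ €11,365,248.00 = 2.6938.

2.69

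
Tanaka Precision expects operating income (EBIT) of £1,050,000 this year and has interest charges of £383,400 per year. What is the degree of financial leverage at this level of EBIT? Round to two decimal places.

1.58

Annual interest charges come to £383,400.00.
Degree of financial leverage = EBIT / (EBIT − interest) = £1,050,000 / £666,600.00 = 1.5752.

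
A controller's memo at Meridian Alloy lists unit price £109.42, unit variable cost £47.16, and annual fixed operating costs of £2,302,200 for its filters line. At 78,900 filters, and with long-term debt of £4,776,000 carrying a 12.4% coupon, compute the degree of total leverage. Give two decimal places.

2.43

Total contribution margin = 78,900 × £62.26 = £4,912,314.00.
EBIT = £4,912,314.00 − £2,302,200 = £2,610,114.00. Interest = £592,224.00, so EBIT − I = £2,017,890.00.
Degree of total leverage = total CM / (EBIT − interest) = £4,912,314.00 / £2,017,890.00 = 2.4344.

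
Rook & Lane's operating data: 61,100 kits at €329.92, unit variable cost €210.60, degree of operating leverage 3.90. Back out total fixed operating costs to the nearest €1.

€5,421,105

Total contribution margin = 61,100 × €119.32 = €7,290,452.00.
DOL = contribution / EBIT, so EBIT = €7,290,452.00 / 3.90 = €1,869,346.67.
And FC = contribution − EBIT = €7,290,452.00 − €1,869,346.67 = €5,421,105.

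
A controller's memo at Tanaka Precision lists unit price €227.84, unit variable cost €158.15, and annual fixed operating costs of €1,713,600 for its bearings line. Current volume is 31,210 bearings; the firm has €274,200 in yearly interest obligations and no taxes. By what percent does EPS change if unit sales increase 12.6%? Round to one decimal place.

Total contribution margin = 31,210 × €69.69 = €2,175,024.90.
Subtracting fixed costs: EBIT = €2,175,024.90 − €1,713,600 = €461,424.90.
Interest = €274,200.00, so EBIT − I = €187,224.90.
Degree of combined leverage = contribution ÷ (EBIT − I) = €2,175,024.90 ÷ €187,224.90 = 11.6172.
%ΔEPS = DCL × %ΔSales = 11.6172 × +12.6% = +146.4%.

+146.4%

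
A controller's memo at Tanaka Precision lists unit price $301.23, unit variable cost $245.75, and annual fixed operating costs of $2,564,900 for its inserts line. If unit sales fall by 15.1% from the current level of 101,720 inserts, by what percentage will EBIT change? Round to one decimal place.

-27.7%

At 101,720 units, contribution = 101,720 × $55.48 = $5,643,425.60.
Subtracting fixed costs: EBIT = $5,643,425.60 − $2,564,900 = $3,078,525.60.
Degree of operating leverage = $5,643,425.60 / $3,078,525.60 = 1.8332.
So EBIT moves 1.8332 × (-15.1%) = -27.7%.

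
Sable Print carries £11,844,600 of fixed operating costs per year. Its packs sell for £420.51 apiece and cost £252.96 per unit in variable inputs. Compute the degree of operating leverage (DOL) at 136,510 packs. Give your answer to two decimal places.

2.07

At 136,510 units, contribution = 136,510 × £167.55 = £22,872,250.50.
Subtracting fixed costs: EBIT = £22,872,250.50 − £11,844,600 = £11,027,650.50.
So DOL = total CM / EBIT = £22,872,250.50 / £11,027,650.50 = 2.0741.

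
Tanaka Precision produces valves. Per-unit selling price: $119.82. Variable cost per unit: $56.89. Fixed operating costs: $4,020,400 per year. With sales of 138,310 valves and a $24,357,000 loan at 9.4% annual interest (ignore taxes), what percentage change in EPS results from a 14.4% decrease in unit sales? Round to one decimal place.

-52.4%

Total contribution margin = 138,310 × $62.93 = $8,703,848.30.
EBIT = $8,703,848.30 − $4,020,400 = $4,683,448.30.
Interest = $2,289,558.00, so EBIT − I = $2,393,890.30.
DCL = total CM / (EBIT − I) = $8,703,848.30 / $2,393,890.30 = 3.6359.
%ΔEPS = DCL × %ΔSales = 3.6359 × -14.4% = -52.4%.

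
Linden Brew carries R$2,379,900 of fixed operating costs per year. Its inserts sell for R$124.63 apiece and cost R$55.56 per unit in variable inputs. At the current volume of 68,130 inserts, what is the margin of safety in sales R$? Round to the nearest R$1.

Each unit contributes R$124.63 − R$55.56 = R$69.07. Break-even units = R$2,379,900 ÷ R$69.07 = 34,456.35; break-even revenue = 34,456.35 × R$124.63 = R$4,294,294.73.
Actual sales revenue = 68,130 × R$124.63 = R$8,491,041.90.
Margin of safety = R$8,491,041.90 − R$4,294,294.73 = R$4,196,747.

R$4,196,747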